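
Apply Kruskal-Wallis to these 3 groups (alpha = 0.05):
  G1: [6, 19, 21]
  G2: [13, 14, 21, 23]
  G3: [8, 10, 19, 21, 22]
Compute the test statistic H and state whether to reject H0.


Step 1: Combine all N = 12 observations and assign midranks.
sorted (value, group, rank): (6,G1,1), (8,G3,2), (10,G3,3), (13,G2,4), (14,G2,5), (19,G1,6.5), (19,G3,6.5), (21,G1,9), (21,G2,9), (21,G3,9), (22,G3,11), (23,G2,12)
Step 2: Sum ranks within each group.
R_1 = 16.5 (n_1 = 3)
R_2 = 30 (n_2 = 4)
R_3 = 31.5 (n_3 = 5)
Step 3: H = 12/(N(N+1)) * sum(R_i^2/n_i) - 3(N+1)
     = 12/(12*13) * (16.5^2/3 + 30^2/4 + 31.5^2/5) - 3*13
     = 0.076923 * 514.2 - 39
     = 0.553846.
Step 4: Ties present; correction factor C = 1 - 30/(12^3 - 12) = 0.982517. Corrected H = 0.553846 / 0.982517 = 0.563701.
Step 5: Under H0, H ~ chi^2(2); p-value = 0.754386.
Step 6: alpha = 0.05. fail to reject H0.

H = 0.5637, df = 2, p = 0.754386, fail to reject H0.


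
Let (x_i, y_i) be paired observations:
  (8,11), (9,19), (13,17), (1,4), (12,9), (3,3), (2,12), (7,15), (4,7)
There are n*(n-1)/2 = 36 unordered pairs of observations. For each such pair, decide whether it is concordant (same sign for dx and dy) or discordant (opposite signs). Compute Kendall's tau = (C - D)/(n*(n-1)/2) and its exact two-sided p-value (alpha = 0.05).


Step 1: Enumerate the 36 unordered pairs (i,j) with i<j and classify each by sign(x_j-x_i) * sign(y_j-y_i).
  (1,2):dx=+1,dy=+8->C; (1,3):dx=+5,dy=+6->C; (1,4):dx=-7,dy=-7->C; (1,5):dx=+4,dy=-2->D
  (1,6):dx=-5,dy=-8->C; (1,7):dx=-6,dy=+1->D; (1,8):dx=-1,dy=+4->D; (1,9):dx=-4,dy=-4->C
  (2,3):dx=+4,dy=-2->D; (2,4):dx=-8,dy=-15->C; (2,5):dx=+3,dy=-10->D; (2,6):dx=-6,dy=-16->C
  (2,7):dx=-7,dy=-7->C; (2,8):dx=-2,dy=-4->C; (2,9):dx=-5,dy=-12->C; (3,4):dx=-12,dy=-13->C
  (3,5):dx=-1,dy=-8->C; (3,6):dx=-10,dy=-14->C; (3,7):dx=-11,dy=-5->C; (3,8):dx=-6,dy=-2->C
  (3,9):dx=-9,dy=-10->C; (4,5):dx=+11,dy=+5->C; (4,6):dx=+2,dy=-1->D; (4,7):dx=+1,dy=+8->C
  (4,8):dx=+6,dy=+11->C; (4,9):dx=+3,dy=+3->C; (5,6):dx=-9,dy=-6->C; (5,7):dx=-10,dy=+3->D
  (5,8):dx=-5,dy=+6->D; (5,9):dx=-8,dy=-2->C; (6,7):dx=-1,dy=+9->D; (6,8):dx=+4,dy=+12->C
  (6,9):dx=+1,dy=+4->C; (7,8):dx=+5,dy=+3->C; (7,9):dx=+2,dy=-5->D; (8,9):dx=-3,dy=-8->C
Step 2: C = 26, D = 10, total pairs = 36.
Step 3: tau = (C - D)/(n(n-1)/2) = (26 - 10)/36 = 0.444444.
Step 4: Exact two-sided p-value (enumerate n! = 362880 permutations of y under H0): p = 0.119439.
Step 5: alpha = 0.05. fail to reject H0.

tau_b = 0.4444 (C=26, D=10), p = 0.119439, fail to reject H0.


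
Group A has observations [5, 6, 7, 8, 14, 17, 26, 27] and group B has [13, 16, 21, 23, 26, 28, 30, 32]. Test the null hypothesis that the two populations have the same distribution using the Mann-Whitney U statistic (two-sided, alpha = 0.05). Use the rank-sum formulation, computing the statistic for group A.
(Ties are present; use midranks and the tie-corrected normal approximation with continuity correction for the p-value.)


Step 1: Combine and sort all 16 observations; assign midranks.
sorted (value, group): (5,X), (6,X), (7,X), (8,X), (13,Y), (14,X), (16,Y), (17,X), (21,Y), (23,Y), (26,X), (26,Y), (27,X), (28,Y), (30,Y), (32,Y)
ranks: 5->1, 6->2, 7->3, 8->4, 13->5, 14->6, 16->7, 17->8, 21->9, 23->10, 26->11.5, 26->11.5, 27->13, 28->14, 30->15, 32->16
Step 2: Rank sum for X: R1 = 1 + 2 + 3 + 4 + 6 + 8 + 11.5 + 13 = 48.5.
Step 3: U_X = R1 - n1(n1+1)/2 = 48.5 - 8*9/2 = 48.5 - 36 = 12.5.
       U_Y = n1*n2 - U_X = 64 - 12.5 = 51.5.
Step 4: Ties are present, so use the tie-corrected normal approximation (with continuity correction) for the p-value.
Step 5: p-value = 0.045840; compare to alpha = 0.05. reject H0.

U_X = 12.5, p = 0.045840, reject H0 at alpha = 0.05.


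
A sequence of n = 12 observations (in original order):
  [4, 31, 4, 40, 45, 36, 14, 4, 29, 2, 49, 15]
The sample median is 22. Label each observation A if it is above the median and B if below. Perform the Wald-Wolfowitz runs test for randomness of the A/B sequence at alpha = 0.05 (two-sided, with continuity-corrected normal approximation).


Step 1: Compute median = 22; label A = above, B = below.
Labels in order: BABAAABBABAB  (n_A = 6, n_B = 6)
Step 2: Count runs R = 9.
Step 3: Under H0 (random ordering), E[R] = 2*n_A*n_B/(n_A+n_B) + 1 = 2*6*6/12 + 1 = 7.0000.
        Var[R] = 2*n_A*n_B*(2*n_A*n_B - n_A - n_B) / ((n_A+n_B)^2 * (n_A+n_B-1)) = 4320/1584 = 2.7273.
        SD[R] = 1.6514.
Step 4: Continuity-corrected z = (R - 0.5 - E[R]) / SD[R] = (9 - 0.5 - 7.0000) / 1.6514 = 0.9083.
Step 5: Two-sided p-value via normal approximation = 2*(1 - Phi(|z|)) = 0.363722.
Step 6: alpha = 0.05. fail to reject H0.

R = 9, z = 0.9083, p = 0.363722, fail to reject H0.


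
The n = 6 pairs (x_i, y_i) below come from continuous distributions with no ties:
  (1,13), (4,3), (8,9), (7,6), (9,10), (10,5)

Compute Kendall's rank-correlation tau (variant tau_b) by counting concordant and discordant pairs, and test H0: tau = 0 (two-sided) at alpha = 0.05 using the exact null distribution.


Step 1: Enumerate the 15 unordered pairs (i,j) with i<j and classify each by sign(x_j-x_i) * sign(y_j-y_i).
  (1,2):dx=+3,dy=-10->D; (1,3):dx=+7,dy=-4->D; (1,4):dx=+6,dy=-7->D; (1,5):dx=+8,dy=-3->D
  (1,6):dx=+9,dy=-8->D; (2,3):dx=+4,dy=+6->C; (2,4):dx=+3,dy=+3->C; (2,5):dx=+5,dy=+7->C
  (2,6):dx=+6,dy=+2->C; (3,4):dx=-1,dy=-3->C; (3,5):dx=+1,dy=+1->C; (3,6):dx=+2,dy=-4->D
  (4,5):dx=+2,dy=+4->C; (4,6):dx=+3,dy=-1->D; (5,6):dx=+1,dy=-5->D
Step 2: C = 7, D = 8, total pairs = 15.
Step 3: tau = (C - D)/(n(n-1)/2) = (7 - 8)/15 = -0.066667.
Step 4: Exact two-sided p-value (enumerate n! = 720 permutations of y under H0): p = 1.000000.
Step 5: alpha = 0.05. fail to reject H0.

tau_b = -0.0667 (C=7, D=8), p = 1.000000, fail to reject H0.


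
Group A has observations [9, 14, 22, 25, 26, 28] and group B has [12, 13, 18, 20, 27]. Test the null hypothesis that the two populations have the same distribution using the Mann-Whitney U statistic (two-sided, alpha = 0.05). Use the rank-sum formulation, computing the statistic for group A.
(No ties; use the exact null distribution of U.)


Step 1: Combine and sort all 11 observations; assign midranks.
sorted (value, group): (9,X), (12,Y), (13,Y), (14,X), (18,Y), (20,Y), (22,X), (25,X), (26,X), (27,Y), (28,X)
ranks: 9->1, 12->2, 13->3, 14->4, 18->5, 20->6, 22->7, 25->8, 26->9, 27->10, 28->11
Step 2: Rank sum for X: R1 = 1 + 4 + 7 + 8 + 9 + 11 = 40.
Step 3: U_X = R1 - n1(n1+1)/2 = 40 - 6*7/2 = 40 - 21 = 19.
       U_Y = n1*n2 - U_X = 30 - 19 = 11.
Step 4: No ties, so the exact null distribution of U (based on enumerating the C(11,6) = 462 equally likely rank assignments) gives the two-sided p-value.
Step 5: p-value = 0.536797; compare to alpha = 0.05. fail to reject H0.

U_X = 19, p = 0.536797, fail to reject H0 at alpha = 0.05.


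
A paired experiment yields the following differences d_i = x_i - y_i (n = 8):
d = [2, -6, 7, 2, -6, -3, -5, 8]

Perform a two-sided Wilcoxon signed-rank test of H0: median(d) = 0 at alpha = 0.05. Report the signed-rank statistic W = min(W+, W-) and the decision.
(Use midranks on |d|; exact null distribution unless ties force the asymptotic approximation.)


Step 1: Drop any zero differences (none here) and take |d_i|.
|d| = [2, 6, 7, 2, 6, 3, 5, 8]
Step 2: Midrank |d_i| (ties get averaged ranks).
ranks: |2|->1.5, |6|->5.5, |7|->7, |2|->1.5, |6|->5.5, |3|->3, |5|->4, |8|->8
Step 3: Attach original signs; sum ranks with positive sign and with negative sign.
W+ = 1.5 + 7 + 1.5 + 8 = 18
W- = 5.5 + 5.5 + 3 + 4 = 18
(Check: W+ + W- = 36 should equal n(n+1)/2 = 36.)
Step 4: Test statistic W = min(W+, W-) = 18.
Step 5: Ties in |d|, so use the tie-corrected normal approximation.
        E[W] = n(n+1)/4 = 8*9/4 = 18.
        Tie groups: |d|=2 (t=2), |d|=6 (t=2); sum(t^3 - t) = 12.
        Var[W] = n(n+1)(2n+1)/24 - sum(t^3-t)/48 = 1224/24 - 12/48 = 50.75.
        z = (W - E[W]) / sqrt(Var[W]) = (18 - 18) / 7.1239 = 0.0000.
        Two-sided p = 2*Phi(z) = 1.000000.
Step 6: alpha = 0.05. fail to reject H0.

W+ = 18, W- = 18, W = min = 18, p = 1.000000, fail to reject H0.


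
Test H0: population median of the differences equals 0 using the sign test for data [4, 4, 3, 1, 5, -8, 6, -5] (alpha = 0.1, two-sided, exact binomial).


Step 1: Discard zero differences. Original n = 8; n_eff = number of nonzero differences = 8.
Nonzero differences (with sign): +4, +4, +3, +1, +5, -8, +6, -5
Step 2: Count signs: positive = 6, negative = 2.
Step 3: Under H0: P(positive) = 0.5, so the number of positives S ~ Bin(8, 0.5).
Step 4: Two-sided exact p-value = sum of Bin(8,0.5) probabilities at or below the observed probability = 0.289062.
Step 5: alpha = 0.1. fail to reject H0.

n_eff = 8, pos = 6, neg = 2, p = 0.289062, fail to reject H0.


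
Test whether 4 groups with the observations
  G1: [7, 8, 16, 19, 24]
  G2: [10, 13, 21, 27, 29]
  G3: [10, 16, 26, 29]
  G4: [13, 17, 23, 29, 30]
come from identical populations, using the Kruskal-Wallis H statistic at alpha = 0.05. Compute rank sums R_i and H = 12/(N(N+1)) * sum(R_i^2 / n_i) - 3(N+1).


Step 1: Combine all N = 19 observations and assign midranks.
sorted (value, group, rank): (7,G1,1), (8,G1,2), (10,G2,3.5), (10,G3,3.5), (13,G2,5.5), (13,G4,5.5), (16,G1,7.5), (16,G3,7.5), (17,G4,9), (19,G1,10), (21,G2,11), (23,G4,12), (24,G1,13), (26,G3,14), (27,G2,15), (29,G2,17), (29,G3,17), (29,G4,17), (30,G4,19)
Step 2: Sum ranks within each group.
R_1 = 33.5 (n_1 = 5)
R_2 = 52 (n_2 = 5)
R_3 = 42 (n_3 = 4)
R_4 = 62.5 (n_4 = 5)
Step 3: H = 12/(N(N+1)) * sum(R_i^2/n_i) - 3(N+1)
     = 12/(19*20) * (33.5^2/5 + 52^2/5 + 42^2/4 + 62.5^2/5) - 3*20
     = 0.031579 * 1987.5 - 60
     = 2.763158.
Step 4: Ties present; correction factor C = 1 - 42/(19^3 - 19) = 0.993860. Corrected H = 2.763158 / 0.993860 = 2.780229.
Step 5: Under H0, H ~ chi^2(3); p-value = 0.426765.
Step 6: alpha = 0.05. fail to reject H0.

H = 2.7802, df = 3, p = 0.426765, fail to reject H0.


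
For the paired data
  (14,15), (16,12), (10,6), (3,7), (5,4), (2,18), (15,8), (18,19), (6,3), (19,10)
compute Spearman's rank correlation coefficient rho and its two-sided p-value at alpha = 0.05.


Step 1: Rank x and y separately (midranks; no ties here).
rank(x): 14->6, 16->8, 10->5, 3->2, 5->3, 2->1, 15->7, 18->9, 6->4, 19->10
rank(y): 15->8, 12->7, 6->3, 7->4, 4->2, 18->9, 8->5, 19->10, 3->1, 10->6
Step 2: d_i = R_x(i) - R_y(i); compute d_i^2.
  (6-8)^2=4, (8-7)^2=1, (5-3)^2=4, (2-4)^2=4, (3-2)^2=1, (1-9)^2=64, (7-5)^2=4, (9-10)^2=1, (4-1)^2=9, (10-6)^2=16
sum(d^2) = 108.
Step 3: rho = 1 - 6*108 / (10*(10^2 - 1)) = 1 - 648/990 = 0.345455.
Step 4: Under H0, t = rho * sqrt((n-2)/(1-rho^2)) = 1.0412 ~ t(8).
Step 5: Two-sided p-value from the t-distribution with 8 df = 0.328227.
Step 6: alpha = 0.05. fail to reject H0.

rho = 0.3455, p = 0.328227, fail to reject H0 at alpha = 0.05.


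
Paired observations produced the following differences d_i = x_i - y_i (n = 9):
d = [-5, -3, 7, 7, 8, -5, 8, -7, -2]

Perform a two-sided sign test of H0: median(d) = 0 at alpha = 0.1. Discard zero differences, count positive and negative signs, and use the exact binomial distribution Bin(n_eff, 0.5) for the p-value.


Step 1: Discard zero differences. Original n = 9; n_eff = number of nonzero differences = 9.
Nonzero differences (with sign): -5, -3, +7, +7, +8, -5, +8, -7, -2
Step 2: Count signs: positive = 4, negative = 5.
Step 3: Under H0: P(positive) = 0.5, so the number of positives S ~ Bin(9, 0.5).
Step 4: Two-sided exact p-value = sum of Bin(9,0.5) probabilities at or below the observed probability = 1.000000.
Step 5: alpha = 0.1. fail to reject H0.

n_eff = 9, pos = 4, neg = 5, p = 1.000000, fail to reject H0.


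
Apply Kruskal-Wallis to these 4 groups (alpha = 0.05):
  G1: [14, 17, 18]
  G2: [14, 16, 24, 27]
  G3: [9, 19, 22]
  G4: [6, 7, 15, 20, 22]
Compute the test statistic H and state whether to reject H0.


Step 1: Combine all N = 15 observations and assign midranks.
sorted (value, group, rank): (6,G4,1), (7,G4,2), (9,G3,3), (14,G1,4.5), (14,G2,4.5), (15,G4,6), (16,G2,7), (17,G1,8), (18,G1,9), (19,G3,10), (20,G4,11), (22,G3,12.5), (22,G4,12.5), (24,G2,14), (27,G2,15)
Step 2: Sum ranks within each group.
R_1 = 21.5 (n_1 = 3)
R_2 = 40.5 (n_2 = 4)
R_3 = 25.5 (n_3 = 3)
R_4 = 32.5 (n_4 = 5)
Step 3: H = 12/(N(N+1)) * sum(R_i^2/n_i) - 3(N+1)
     = 12/(15*16) * (21.5^2/3 + 40.5^2/4 + 25.5^2/3 + 32.5^2/5) - 3*16
     = 0.050000 * 992.146 - 48
     = 1.607292.
Step 4: Ties present; correction factor C = 1 - 12/(15^3 - 15) = 0.996429. Corrected H = 1.607292 / 0.996429 = 1.613053.
Step 5: Under H0, H ~ chi^2(3); p-value = 0.656434.
Step 6: alpha = 0.05. fail to reject H0.

H = 1.6131, df = 3, p = 0.656434, fail to reject H0.


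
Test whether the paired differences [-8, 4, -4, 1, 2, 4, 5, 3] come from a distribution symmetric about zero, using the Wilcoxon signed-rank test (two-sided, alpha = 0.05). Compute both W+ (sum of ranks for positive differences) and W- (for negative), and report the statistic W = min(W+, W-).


Step 1: Drop any zero differences (none here) and take |d_i|.
|d| = [8, 4, 4, 1, 2, 4, 5, 3]
Step 2: Midrank |d_i| (ties get averaged ranks).
ranks: |8|->8, |4|->5, |4|->5, |1|->1, |2|->2, |4|->5, |5|->7, |3|->3
Step 3: Attach original signs; sum ranks with positive sign and with negative sign.
W+ = 5 + 1 + 2 + 5 + 7 + 3 = 23
W- = 8 + 5 = 13
(Check: W+ + W- = 36 should equal n(n+1)/2 = 36.)
Step 4: Test statistic W = min(W+, W-) = 13.
Step 5: Ties in |d|, so use the tie-corrected normal approximation.
        E[W] = n(n+1)/4 = 8*9/4 = 18.
        Tie groups: |d|=4 (t=3); sum(t^3 - t) = 24.
        Var[W] = n(n+1)(2n+1)/24 - sum(t^3-t)/48 = 1224/24 - 24/48 = 50.5.
        z = (W - E[W]) / sqrt(Var[W]) = (13 - 18) / 7.1063 = -0.7036.
        Two-sided p = 2*Phi(z) = 0.481683.
Step 6: alpha = 0.05. fail to reject H0.

W+ = 23, W- = 13, W = min = 13, p = 0.481683, fail to reject H0.


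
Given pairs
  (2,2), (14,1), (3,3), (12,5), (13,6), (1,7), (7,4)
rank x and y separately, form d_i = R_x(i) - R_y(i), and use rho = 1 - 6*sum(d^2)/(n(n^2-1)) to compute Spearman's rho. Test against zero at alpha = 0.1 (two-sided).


Step 1: Rank x and y separately (midranks; no ties here).
rank(x): 2->2, 14->7, 3->3, 12->5, 13->6, 1->1, 7->4
rank(y): 2->2, 1->1, 3->3, 5->5, 6->6, 7->7, 4->4
Step 2: d_i = R_x(i) - R_y(i); compute d_i^2.
  (2-2)^2=0, (7-1)^2=36, (3-3)^2=0, (5-5)^2=0, (6-6)^2=0, (1-7)^2=36, (4-4)^2=0
sum(d^2) = 72.
Step 3: rho = 1 - 6*72 / (7*(7^2 - 1)) = 1 - 432/336 = -0.285714.
Step 4: Under H0, t = rho * sqrt((n-2)/(1-rho^2)) = -0.6667 ~ t(5).
Step 5: Two-sided p-value from the t-distribution with 5 df = 0.534509.
Step 6: alpha = 0.1. fail to reject H0.

rho = -0.2857, p = 0.534509, fail to reject H0 at alpha = 0.1.


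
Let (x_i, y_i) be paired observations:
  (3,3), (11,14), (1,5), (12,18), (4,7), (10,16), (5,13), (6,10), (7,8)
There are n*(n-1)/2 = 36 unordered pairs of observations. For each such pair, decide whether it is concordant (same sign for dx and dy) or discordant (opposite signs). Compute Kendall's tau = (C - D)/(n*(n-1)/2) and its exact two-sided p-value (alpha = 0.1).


Step 1: Enumerate the 36 unordered pairs (i,j) with i<j and classify each by sign(x_j-x_i) * sign(y_j-y_i).
  (1,2):dx=+8,dy=+11->C; (1,3):dx=-2,dy=+2->D; (1,4):dx=+9,dy=+15->C; (1,5):dx=+1,dy=+4->C
  (1,6):dx=+7,dy=+13->C; (1,7):dx=+2,dy=+10->C; (1,8):dx=+3,dy=+7->C; (1,9):dx=+4,dy=+5->C
  (2,3):dx=-10,dy=-9->C; (2,4):dx=+1,dy=+4->C; (2,5):dx=-7,dy=-7->C; (2,6):dx=-1,dy=+2->D
  (2,7):dx=-6,dy=-1->C; (2,8):dx=-5,dy=-4->C; (2,9):dx=-4,dy=-6->C; (3,4):dx=+11,dy=+13->C
  (3,5):dx=+3,dy=+2->C; (3,6):dx=+9,dy=+11->C; (3,7):dx=+4,dy=+8->C; (3,8):dx=+5,dy=+5->C
  (3,9):dx=+6,dy=+3->C; (4,5):dx=-8,dy=-11->C; (4,6):dx=-2,dy=-2->C; (4,7):dx=-7,dy=-5->C
  (4,8):dx=-6,dy=-8->C; (4,9):dx=-5,dy=-10->C; (5,6):dx=+6,dy=+9->C; (5,7):dx=+1,dy=+6->C
  (5,8):dx=+2,dy=+3->C; (5,9):dx=+3,dy=+1->C; (6,7):dx=-5,dy=-3->C; (6,8):dx=-4,dy=-6->C
  (6,9):dx=-3,dy=-8->C; (7,8):dx=+1,dy=-3->D; (7,9):dx=+2,dy=-5->D; (8,9):dx=+1,dy=-2->D
Step 2: C = 31, D = 5, total pairs = 36.
Step 3: tau = (C - D)/(n(n-1)/2) = (31 - 5)/36 = 0.722222.
Step 4: Exact two-sided p-value (enumerate n! = 362880 permutations of y under H0): p = 0.005886.
Step 5: alpha = 0.1. reject H0.

tau_b = 0.7222 (C=31, D=5), p = 0.005886, reject H0.


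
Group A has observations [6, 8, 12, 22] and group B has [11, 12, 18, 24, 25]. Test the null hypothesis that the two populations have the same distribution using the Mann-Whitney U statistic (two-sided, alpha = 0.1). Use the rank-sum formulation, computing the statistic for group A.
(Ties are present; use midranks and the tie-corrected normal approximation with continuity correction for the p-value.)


Step 1: Combine and sort all 9 observations; assign midranks.
sorted (value, group): (6,X), (8,X), (11,Y), (12,X), (12,Y), (18,Y), (22,X), (24,Y), (25,Y)
ranks: 6->1, 8->2, 11->3, 12->4.5, 12->4.5, 18->6, 22->7, 24->8, 25->9
Step 2: Rank sum for X: R1 = 1 + 2 + 4.5 + 7 = 14.5.
Step 3: U_X = R1 - n1(n1+1)/2 = 14.5 - 4*5/2 = 14.5 - 10 = 4.5.
       U_Y = n1*n2 - U_X = 20 - 4.5 = 15.5.
Step 4: Ties are present, so use the tie-corrected normal approximation (with continuity correction) for the p-value.
Step 5: p-value = 0.218742; compare to alpha = 0.1. fail to reject H0.

U_X = 4.5, p = 0.218742, fail to reject H0 at alpha = 0.1.


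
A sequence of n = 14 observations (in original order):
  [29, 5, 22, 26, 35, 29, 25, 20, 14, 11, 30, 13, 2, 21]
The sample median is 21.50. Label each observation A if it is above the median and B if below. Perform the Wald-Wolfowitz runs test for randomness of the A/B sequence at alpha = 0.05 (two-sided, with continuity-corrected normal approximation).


Step 1: Compute median = 21.50; label A = above, B = below.
Labels in order: ABAAAAABBBABBB  (n_A = 7, n_B = 7)
Step 2: Count runs R = 6.
Step 3: Under H0 (random ordering), E[R] = 2*n_A*n_B/(n_A+n_B) + 1 = 2*7*7/14 + 1 = 8.0000.
        Var[R] = 2*n_A*n_B*(2*n_A*n_B - n_A - n_B) / ((n_A+n_B)^2 * (n_A+n_B-1)) = 8232/2548 = 3.2308.
        SD[R] = 1.7974.
Step 4: Continuity-corrected z = (R + 0.5 - E[R]) / SD[R] = (6 + 0.5 - 8.0000) / 1.7974 = -0.8345.
Step 5: Two-sided p-value via normal approximation = 2*(1 - Phi(|z|)) = 0.403986.
Step 6: alpha = 0.05. fail to reject H0.

R = 6, z = -0.8345, p = 0.403986, fail to reject H0.


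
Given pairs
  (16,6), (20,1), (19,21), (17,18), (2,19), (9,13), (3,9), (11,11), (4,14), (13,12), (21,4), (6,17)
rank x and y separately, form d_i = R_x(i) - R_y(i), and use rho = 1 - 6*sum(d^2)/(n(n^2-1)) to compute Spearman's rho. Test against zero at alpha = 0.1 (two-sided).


Step 1: Rank x and y separately (midranks; no ties here).
rank(x): 16->8, 20->11, 19->10, 17->9, 2->1, 9->5, 3->2, 11->6, 4->3, 13->7, 21->12, 6->4
rank(y): 6->3, 1->1, 21->12, 18->10, 19->11, 13->7, 9->4, 11->5, 14->8, 12->6, 4->2, 17->9
Step 2: d_i = R_x(i) - R_y(i); compute d_i^2.
  (8-3)^2=25, (11-1)^2=100, (10-12)^2=4, (9-10)^2=1, (1-11)^2=100, (5-7)^2=4, (2-4)^2=4, (6-5)^2=1, (3-8)^2=25, (7-6)^2=1, (12-2)^2=100, (4-9)^2=25
sum(d^2) = 390.
Step 3: rho = 1 - 6*390 / (12*(12^2 - 1)) = 1 - 2340/1716 = -0.363636.
Step 4: Under H0, t = rho * sqrt((n-2)/(1-rho^2)) = -1.2344 ~ t(10).
Step 5: Two-sided p-value from the t-distribution with 10 df = 0.245265.
Step 6: alpha = 0.1. fail to reject H0.

rho = -0.3636, p = 0.245265, fail to reject H0 at alpha = 0.1.


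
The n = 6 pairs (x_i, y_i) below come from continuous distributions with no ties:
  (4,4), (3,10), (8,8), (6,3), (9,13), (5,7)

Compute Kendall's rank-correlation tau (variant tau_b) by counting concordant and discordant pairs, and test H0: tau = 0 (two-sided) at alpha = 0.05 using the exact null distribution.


Step 1: Enumerate the 15 unordered pairs (i,j) with i<j and classify each by sign(x_j-x_i) * sign(y_j-y_i).
  (1,2):dx=-1,dy=+6->D; (1,3):dx=+4,dy=+4->C; (1,4):dx=+2,dy=-1->D; (1,5):dx=+5,dy=+9->C
  (1,6):dx=+1,dy=+3->C; (2,3):dx=+5,dy=-2->D; (2,4):dx=+3,dy=-7->D; (2,5):dx=+6,dy=+3->C
  (2,6):dx=+2,dy=-3->D; (3,4):dx=-2,dy=-5->C; (3,5):dx=+1,dy=+5->C; (3,6):dx=-3,dy=-1->C
  (4,5):dx=+3,dy=+10->C; (4,6):dx=-1,dy=+4->D; (5,6):dx=-4,dy=-6->C
Step 2: C = 9, D = 6, total pairs = 15.
Step 3: tau = (C - D)/(n(n-1)/2) = (9 - 6)/15 = 0.200000.
Step 4: Exact two-sided p-value (enumerate n! = 720 permutations of y under H0): p = 0.719444.
Step 5: alpha = 0.05. fail to reject H0.

tau_b = 0.2000 (C=9, D=6), p = 0.719444, fail to reject H0.


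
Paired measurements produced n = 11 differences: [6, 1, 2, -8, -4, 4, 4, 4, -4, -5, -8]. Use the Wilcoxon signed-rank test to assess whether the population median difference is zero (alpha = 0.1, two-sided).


Step 1: Drop any zero differences (none here) and take |d_i|.
|d| = [6, 1, 2, 8, 4, 4, 4, 4, 4, 5, 8]
Step 2: Midrank |d_i| (ties get averaged ranks).
ranks: |6|->9, |1|->1, |2|->2, |8|->10.5, |4|->5, |4|->5, |4|->5, |4|->5, |4|->5, |5|->8, |8|->10.5
Step 3: Attach original signs; sum ranks with positive sign and with negative sign.
W+ = 9 + 1 + 2 + 5 + 5 + 5 = 27
W- = 10.5 + 5 + 5 + 8 + 10.5 = 39
(Check: W+ + W- = 66 should equal n(n+1)/2 = 66.)
Step 4: Test statistic W = min(W+, W-) = 27.
Step 5: Ties in |d|, so use the tie-corrected normal approximation.
        E[W] = n(n+1)/4 = 11*12/4 = 33.
        Tie groups: |d|=4 (t=5), |d|=8 (t=2); sum(t^3 - t) = 126.
        Var[W] = n(n+1)(2n+1)/24 - sum(t^3-t)/48 = 3036/24 - 126/48 = 123.875.
        z = (W - E[W]) / sqrt(Var[W]) = (27 - 33) / 11.1299 = -0.5391.
        Two-sided p = 2*Phi(z) = 0.589826.
Step 6: alpha = 0.1. fail to reject H0.

W+ = 27, W- = 39, W = min = 27, p = 0.589826, fail to reject H0.


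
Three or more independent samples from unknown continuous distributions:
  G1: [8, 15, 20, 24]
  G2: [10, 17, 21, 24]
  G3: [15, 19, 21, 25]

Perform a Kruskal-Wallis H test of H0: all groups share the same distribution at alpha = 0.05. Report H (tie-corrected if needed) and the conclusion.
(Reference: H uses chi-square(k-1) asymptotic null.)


Step 1: Combine all N = 12 observations and assign midranks.
sorted (value, group, rank): (8,G1,1), (10,G2,2), (15,G1,3.5), (15,G3,3.5), (17,G2,5), (19,G3,6), (20,G1,7), (21,G2,8.5), (21,G3,8.5), (24,G1,10.5), (24,G2,10.5), (25,G3,12)
Step 2: Sum ranks within each group.
R_1 = 22 (n_1 = 4)
R_2 = 26 (n_2 = 4)
R_3 = 30 (n_3 = 4)
Step 3: H = 12/(N(N+1)) * sum(R_i^2/n_i) - 3(N+1)
     = 12/(12*13) * (22^2/4 + 26^2/4 + 30^2/4) - 3*13
     = 0.076923 * 515 - 39
     = 0.615385.
Step 4: Ties present; correction factor C = 1 - 18/(12^3 - 12) = 0.989510. Corrected H = 0.615385 / 0.989510 = 0.621908.
Step 5: Under H0, H ~ chi^2(2); p-value = 0.732748.
Step 6: alpha = 0.05. fail to reject H0.

H = 0.6219, df = 2, p = 0.732748, fail to reject H0.


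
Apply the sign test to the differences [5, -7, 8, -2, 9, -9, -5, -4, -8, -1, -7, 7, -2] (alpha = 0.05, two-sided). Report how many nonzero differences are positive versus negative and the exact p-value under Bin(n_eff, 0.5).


Step 1: Discard zero differences. Original n = 13; n_eff = number of nonzero differences = 13.
Nonzero differences (with sign): +5, -7, +8, -2, +9, -9, -5, -4, -8, -1, -7, +7, -2
Step 2: Count signs: positive = 4, negative = 9.
Step 3: Under H0: P(positive) = 0.5, so the number of positives S ~ Bin(13, 0.5).
Step 4: Two-sided exact p-value = sum of Bin(13,0.5) probabilities at or below the observed probability = 0.266846.
Step 5: alpha = 0.05. fail to reject H0.

n_eff = 13, pos = 4, neg = 9, p = 0.266846, fail to reject H0.


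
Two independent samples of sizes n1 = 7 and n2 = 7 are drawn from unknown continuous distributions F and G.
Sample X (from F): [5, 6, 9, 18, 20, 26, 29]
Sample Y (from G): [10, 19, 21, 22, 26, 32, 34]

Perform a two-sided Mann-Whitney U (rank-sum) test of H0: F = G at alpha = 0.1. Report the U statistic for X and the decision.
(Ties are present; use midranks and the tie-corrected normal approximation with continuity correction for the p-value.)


Step 1: Combine and sort all 14 observations; assign midranks.
sorted (value, group): (5,X), (6,X), (9,X), (10,Y), (18,X), (19,Y), (20,X), (21,Y), (22,Y), (26,X), (26,Y), (29,X), (32,Y), (34,Y)
ranks: 5->1, 6->2, 9->3, 10->4, 18->5, 19->6, 20->7, 21->8, 22->9, 26->10.5, 26->10.5, 29->12, 32->13, 34->14
Step 2: Rank sum for X: R1 = 1 + 2 + 3 + 5 + 7 + 10.5 + 12 = 40.5.
Step 3: U_X = R1 - n1(n1+1)/2 = 40.5 - 7*8/2 = 40.5 - 28 = 12.5.
       U_Y = n1*n2 - U_X = 49 - 12.5 = 36.5.
Step 4: Ties are present, so use the tie-corrected normal approximation (with continuity correction) for the p-value.
Step 5: p-value = 0.141282; compare to alpha = 0.1. fail to reject H0.

U_X = 12.5, p = 0.141282, fail to reject H0 at alpha = 0.1.


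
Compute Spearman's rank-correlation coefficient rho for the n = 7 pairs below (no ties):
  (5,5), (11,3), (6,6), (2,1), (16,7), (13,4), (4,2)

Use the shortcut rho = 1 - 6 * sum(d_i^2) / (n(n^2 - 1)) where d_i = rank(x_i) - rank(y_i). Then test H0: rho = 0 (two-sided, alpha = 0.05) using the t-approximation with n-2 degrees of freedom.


Step 1: Rank x and y separately (midranks; no ties here).
rank(x): 5->3, 11->5, 6->4, 2->1, 16->7, 13->6, 4->2
rank(y): 5->5, 3->3, 6->6, 1->1, 7->7, 4->4, 2->2
Step 2: d_i = R_x(i) - R_y(i); compute d_i^2.
  (3-5)^2=4, (5-3)^2=4, (4-6)^2=4, (1-1)^2=0, (7-7)^2=0, (6-4)^2=4, (2-2)^2=0
sum(d^2) = 16.
Step 3: rho = 1 - 6*16 / (7*(7^2 - 1)) = 1 - 96/336 = 0.714286.
Step 4: Under H0, t = rho * sqrt((n-2)/(1-rho^2)) = 2.2822 ~ t(5).
Step 5: Two-sided p-value from the t-distribution with 5 df = 0.071344.
Step 6: alpha = 0.05. fail to reject H0.

rho = 0.7143, p = 0.071344, fail to reject H0 at alpha = 0.05.


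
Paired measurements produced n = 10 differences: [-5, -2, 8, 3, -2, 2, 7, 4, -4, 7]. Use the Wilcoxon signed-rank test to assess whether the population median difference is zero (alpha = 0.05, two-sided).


Step 1: Drop any zero differences (none here) and take |d_i|.
|d| = [5, 2, 8, 3, 2, 2, 7, 4, 4, 7]
Step 2: Midrank |d_i| (ties get averaged ranks).
ranks: |5|->7, |2|->2, |8|->10, |3|->4, |2|->2, |2|->2, |7|->8.5, |4|->5.5, |4|->5.5, |7|->8.5
Step 3: Attach original signs; sum ranks with positive sign and with negative sign.
W+ = 10 + 4 + 2 + 8.5 + 5.5 + 8.5 = 38.5
W- = 7 + 2 + 2 + 5.5 = 16.5
(Check: W+ + W- = 55 should equal n(n+1)/2 = 55.)
Step 4: Test statistic W = min(W+, W-) = 16.5.
Step 5: Ties in |d|, so use the tie-corrected normal approximation.
        E[W] = n(n+1)/4 = 10*11/4 = 27.5.
        Tie groups: |d|=2 (t=3), |d|=4 (t=2), |d|=7 (t=2); sum(t^3 - t) = 36.
        Var[W] = n(n+1)(2n+1)/24 - sum(t^3-t)/48 = 2310/24 - 36/48 = 95.5.
        z = (W - E[W]) / sqrt(Var[W]) = (16.5 - 27.5) / 9.7724 = -1.1256.
        Two-sided p = 2*Phi(z) = 0.260327.
Step 6: alpha = 0.05. fail to reject H0.

W+ = 38.5, W- = 16.5, W = min = 16.5, p = 0.260327, fail to reject H0.


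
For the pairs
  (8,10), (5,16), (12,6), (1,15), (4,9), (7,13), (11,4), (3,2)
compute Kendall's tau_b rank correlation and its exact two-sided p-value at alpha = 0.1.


Step 1: Enumerate the 28 unordered pairs (i,j) with i<j and classify each by sign(x_j-x_i) * sign(y_j-y_i).
  (1,2):dx=-3,dy=+6->D; (1,3):dx=+4,dy=-4->D; (1,4):dx=-7,dy=+5->D; (1,5):dx=-4,dy=-1->C
  (1,6):dx=-1,dy=+3->D; (1,7):dx=+3,dy=-6->D; (1,8):dx=-5,dy=-8->C; (2,3):dx=+7,dy=-10->D
  (2,4):dx=-4,dy=-1->C; (2,5):dx=-1,dy=-7->C; (2,6):dx=+2,dy=-3->D; (2,7):dx=+6,dy=-12->D
  (2,8):dx=-2,dy=-14->C; (3,4):dx=-11,dy=+9->D; (3,5):dx=-8,dy=+3->D; (3,6):dx=-5,dy=+7->D
  (3,7):dx=-1,dy=-2->C; (3,8):dx=-9,dy=-4->C; (4,5):dx=+3,dy=-6->D; (4,6):dx=+6,dy=-2->D
  (4,7):dx=+10,dy=-11->D; (4,8):dx=+2,dy=-13->D; (5,6):dx=+3,dy=+4->C; (5,7):dx=+7,dy=-5->D
  (5,8):dx=-1,dy=-7->C; (6,7):dx=+4,dy=-9->D; (6,8):dx=-4,dy=-11->C; (7,8):dx=-8,dy=-2->C
Step 2: C = 11, D = 17, total pairs = 28.
Step 3: tau = (C - D)/(n(n-1)/2) = (11 - 17)/28 = -0.214286.
Step 4: Exact two-sided p-value (enumerate n! = 40320 permutations of y under H0): p = 0.548413.
Step 5: alpha = 0.1. fail to reject H0.

tau_b = -0.2143 (C=11, D=17), p = 0.548413, fail to reject H0.


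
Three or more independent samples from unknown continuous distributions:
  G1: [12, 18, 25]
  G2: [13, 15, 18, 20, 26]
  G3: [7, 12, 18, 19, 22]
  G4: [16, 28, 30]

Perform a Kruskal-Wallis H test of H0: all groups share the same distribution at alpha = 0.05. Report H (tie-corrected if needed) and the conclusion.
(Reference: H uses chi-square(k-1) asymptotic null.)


Step 1: Combine all N = 16 observations and assign midranks.
sorted (value, group, rank): (7,G3,1), (12,G1,2.5), (12,G3,2.5), (13,G2,4), (15,G2,5), (16,G4,6), (18,G1,8), (18,G2,8), (18,G3,8), (19,G3,10), (20,G2,11), (22,G3,12), (25,G1,13), (26,G2,14), (28,G4,15), (30,G4,16)
Step 2: Sum ranks within each group.
R_1 = 23.5 (n_1 = 3)
R_2 = 42 (n_2 = 5)
R_3 = 33.5 (n_3 = 5)
R_4 = 37 (n_4 = 3)
Step 3: H = 12/(N(N+1)) * sum(R_i^2/n_i) - 3(N+1)
     = 12/(16*17) * (23.5^2/3 + 42^2/5 + 33.5^2/5 + 37^2/3) - 3*17
     = 0.044118 * 1217.67 - 51
     = 2.720588.
Step 4: Ties present; correction factor C = 1 - 30/(16^3 - 16) = 0.992647. Corrected H = 2.720588 / 0.992647 = 2.740741.
Step 5: Under H0, H ~ chi^2(3); p-value = 0.433348.
Step 6: alpha = 0.05. fail to reject H0.

H = 2.7407, df = 3, p = 0.433348, fail to reject H0.


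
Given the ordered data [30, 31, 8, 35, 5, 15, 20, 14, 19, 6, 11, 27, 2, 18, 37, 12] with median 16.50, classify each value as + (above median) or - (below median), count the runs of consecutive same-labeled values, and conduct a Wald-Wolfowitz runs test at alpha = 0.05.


Step 1: Compute median = 16.50; label A = above, B = below.
Labels in order: AABABBABABBABAAB  (n_A = 8, n_B = 8)
Step 2: Count runs R = 12.
Step 3: Under H0 (random ordering), E[R] = 2*n_A*n_B/(n_A+n_B) + 1 = 2*8*8/16 + 1 = 9.0000.
        Var[R] = 2*n_A*n_B*(2*n_A*n_B - n_A - n_B) / ((n_A+n_B)^2 * (n_A+n_B-1)) = 14336/3840 = 3.7333.
        SD[R] = 1.9322.
Step 4: Continuity-corrected z = (R - 0.5 - E[R]) / SD[R] = (12 - 0.5 - 9.0000) / 1.9322 = 1.2939.
Step 5: Two-sided p-value via normal approximation = 2*(1 - Phi(|z|)) = 0.195709.
Step 6: alpha = 0.05. fail to reject H0.

R = 12, z = 1.2939, p = 0.195709, fail to reject H0.


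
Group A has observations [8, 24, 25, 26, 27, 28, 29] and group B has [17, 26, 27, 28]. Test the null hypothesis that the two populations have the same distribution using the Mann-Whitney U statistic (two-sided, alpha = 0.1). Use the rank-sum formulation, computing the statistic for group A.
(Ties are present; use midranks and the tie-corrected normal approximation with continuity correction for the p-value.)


Step 1: Combine and sort all 11 observations; assign midranks.
sorted (value, group): (8,X), (17,Y), (24,X), (25,X), (26,X), (26,Y), (27,X), (27,Y), (28,X), (28,Y), (29,X)
ranks: 8->1, 17->2, 24->3, 25->4, 26->5.5, 26->5.5, 27->7.5, 27->7.5, 28->9.5, 28->9.5, 29->11
Step 2: Rank sum for X: R1 = 1 + 3 + 4 + 5.5 + 7.5 + 9.5 + 11 = 41.5.
Step 3: U_X = R1 - n1(n1+1)/2 = 41.5 - 7*8/2 = 41.5 - 28 = 13.5.
       U_Y = n1*n2 - U_X = 28 - 13.5 = 14.5.
Step 4: Ties are present, so use the tie-corrected normal approximation (with continuity correction) for the p-value.
Step 5: p-value = 1.000000; compare to alpha = 0.1. fail to reject H0.

U_X = 13.5, p = 1.000000, fail to reject H0 at alpha = 0.1.


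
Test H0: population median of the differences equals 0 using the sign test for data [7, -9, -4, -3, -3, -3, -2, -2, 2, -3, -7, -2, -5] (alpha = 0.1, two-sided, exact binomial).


Step 1: Discard zero differences. Original n = 13; n_eff = number of nonzero differences = 13.
Nonzero differences (with sign): +7, -9, -4, -3, -3, -3, -2, -2, +2, -3, -7, -2, -5
Step 2: Count signs: positive = 2, negative = 11.
Step 3: Under H0: P(positive) = 0.5, so the number of positives S ~ Bin(13, 0.5).
Step 4: Two-sided exact p-value = sum of Bin(13,0.5) probabilities at or below the observed probability = 0.022461.
Step 5: alpha = 0.1. reject H0.

n_eff = 13, pos = 2, neg = 11, p = 0.022461, reject H0.


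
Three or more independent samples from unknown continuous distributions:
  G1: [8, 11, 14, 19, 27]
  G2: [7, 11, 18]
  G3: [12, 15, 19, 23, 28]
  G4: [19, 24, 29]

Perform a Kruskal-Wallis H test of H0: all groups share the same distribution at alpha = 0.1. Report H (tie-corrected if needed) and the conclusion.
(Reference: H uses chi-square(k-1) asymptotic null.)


Step 1: Combine all N = 16 observations and assign midranks.
sorted (value, group, rank): (7,G2,1), (8,G1,2), (11,G1,3.5), (11,G2,3.5), (12,G3,5), (14,G1,6), (15,G3,7), (18,G2,8), (19,G1,10), (19,G3,10), (19,G4,10), (23,G3,12), (24,G4,13), (27,G1,14), (28,G3,15), (29,G4,16)
Step 2: Sum ranks within each group.
R_1 = 35.5 (n_1 = 5)
R_2 = 12.5 (n_2 = 3)
R_3 = 49 (n_3 = 5)
R_4 = 39 (n_4 = 3)
Step 3: H = 12/(N(N+1)) * sum(R_i^2/n_i) - 3(N+1)
     = 12/(16*17) * (35.5^2/5 + 12.5^2/3 + 49^2/5 + 39^2/3) - 3*17
     = 0.044118 * 1291.33 - 51
     = 5.970588.
Step 4: Ties present; correction factor C = 1 - 30/(16^3 - 16) = 0.992647. Corrected H = 5.970588 / 0.992647 = 6.014815.
Step 5: Under H0, H ~ chi^2(3); p-value = 0.110892.
Step 6: alpha = 0.1. fail to reject H0.

H = 6.0148, df = 3, p = 0.110892, fail to reject H0.


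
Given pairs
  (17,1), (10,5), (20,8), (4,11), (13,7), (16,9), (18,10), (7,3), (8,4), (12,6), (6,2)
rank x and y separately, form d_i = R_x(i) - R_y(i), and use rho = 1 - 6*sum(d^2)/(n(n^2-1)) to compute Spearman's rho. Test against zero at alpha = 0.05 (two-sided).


Step 1: Rank x and y separately (midranks; no ties here).
rank(x): 17->9, 10->5, 20->11, 4->1, 13->7, 16->8, 18->10, 7->3, 8->4, 12->6, 6->2
rank(y): 1->1, 5->5, 8->8, 11->11, 7->7, 9->9, 10->10, 3->3, 4->4, 6->6, 2->2
Step 2: d_i = R_x(i) - R_y(i); compute d_i^2.
  (9-1)^2=64, (5-5)^2=0, (11-8)^2=9, (1-11)^2=100, (7-7)^2=0, (8-9)^2=1, (10-10)^2=0, (3-3)^2=0, (4-4)^2=0, (6-6)^2=0, (2-2)^2=0
sum(d^2) = 174.
Step 3: rho = 1 - 6*174 / (11*(11^2 - 1)) = 1 - 1044/1320 = 0.209091.
Step 4: Under H0, t = rho * sqrt((n-2)/(1-rho^2)) = 0.6415 ~ t(9).
Step 5: Two-sided p-value from the t-distribution with 9 df = 0.537221.
Step 6: alpha = 0.05. fail to reject H0.

rho = 0.2091, p = 0.537221, fail to reject H0 at alpha = 0.05.


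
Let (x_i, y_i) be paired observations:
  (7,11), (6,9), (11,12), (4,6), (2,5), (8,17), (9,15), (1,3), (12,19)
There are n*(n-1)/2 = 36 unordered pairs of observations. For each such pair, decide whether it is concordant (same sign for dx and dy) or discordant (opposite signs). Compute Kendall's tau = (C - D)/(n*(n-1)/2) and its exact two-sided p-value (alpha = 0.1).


Step 1: Enumerate the 36 unordered pairs (i,j) with i<j and classify each by sign(x_j-x_i) * sign(y_j-y_i).
  (1,2):dx=-1,dy=-2->C; (1,3):dx=+4,dy=+1->C; (1,4):dx=-3,dy=-5->C; (1,5):dx=-5,dy=-6->C
  (1,6):dx=+1,dy=+6->C; (1,7):dx=+2,dy=+4->C; (1,8):dx=-6,dy=-8->C; (1,9):dx=+5,dy=+8->C
  (2,3):dx=+5,dy=+3->C; (2,4):dx=-2,dy=-3->C; (2,5):dx=-4,dy=-4->C; (2,6):dx=+2,dy=+8->C
  (2,7):dx=+3,dy=+6->C; (2,8):dx=-5,dy=-6->C; (2,9):dx=+6,dy=+10->C; (3,4):dx=-7,dy=-6->C
  (3,5):dx=-9,dy=-7->C; (3,6):dx=-3,dy=+5->D; (3,7):dx=-2,dy=+3->D; (3,8):dx=-10,dy=-9->C
  (3,9):dx=+1,dy=+7->C; (4,5):dx=-2,dy=-1->C; (4,6):dx=+4,dy=+11->C; (4,7):dx=+5,dy=+9->C
  (4,8):dx=-3,dy=-3->C; (4,9):dx=+8,dy=+13->C; (5,6):dx=+6,dy=+12->C; (5,7):dx=+7,dy=+10->C
  (5,8):dx=-1,dy=-2->C; (5,9):dx=+10,dy=+14->C; (6,7):dx=+1,dy=-2->D; (6,8):dx=-7,dy=-14->C
  (6,9):dx=+4,dy=+2->C; (7,8):dx=-8,dy=-12->C; (7,9):dx=+3,dy=+4->C; (8,9):dx=+11,dy=+16->C
Step 2: C = 33, D = 3, total pairs = 36.
Step 3: tau = (C - D)/(n(n-1)/2) = (33 - 3)/36 = 0.833333.
Step 4: Exact two-sided p-value (enumerate n! = 362880 permutations of y under H0): p = 0.000854.
Step 5: alpha = 0.1. reject H0.

tau_b = 0.8333 (C=33, D=3), p = 0.000854, reject H0.


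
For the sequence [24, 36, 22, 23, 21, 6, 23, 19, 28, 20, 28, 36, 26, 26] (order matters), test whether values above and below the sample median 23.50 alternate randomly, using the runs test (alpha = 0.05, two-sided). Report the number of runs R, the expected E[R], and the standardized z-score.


Step 1: Compute median = 23.50; label A = above, B = below.
Labels in order: AABBBBBBABAAAA  (n_A = 7, n_B = 7)
Step 2: Count runs R = 5.
Step 3: Under H0 (random ordering), E[R] = 2*n_A*n_B/(n_A+n_B) + 1 = 2*7*7/14 + 1 = 8.0000.
        Var[R] = 2*n_A*n_B*(2*n_A*n_B - n_A - n_B) / ((n_A+n_B)^2 * (n_A+n_B-1)) = 8232/2548 = 3.2308.
        SD[R] = 1.7974.
Step 4: Continuity-corrected z = (R + 0.5 - E[R]) / SD[R] = (5 + 0.5 - 8.0000) / 1.7974 = -1.3909.
Step 5: Two-sided p-value via normal approximation = 2*(1 - Phi(|z|)) = 0.164264.
Step 6: alpha = 0.05. fail to reject H0.

R = 5, z = -1.3909, p = 0.164264, fail to reject H0.


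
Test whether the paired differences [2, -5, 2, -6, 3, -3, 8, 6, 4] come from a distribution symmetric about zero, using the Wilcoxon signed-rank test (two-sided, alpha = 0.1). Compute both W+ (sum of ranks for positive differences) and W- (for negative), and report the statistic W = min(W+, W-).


Step 1: Drop any zero differences (none here) and take |d_i|.
|d| = [2, 5, 2, 6, 3, 3, 8, 6, 4]
Step 2: Midrank |d_i| (ties get averaged ranks).
ranks: |2|->1.5, |5|->6, |2|->1.5, |6|->7.5, |3|->3.5, |3|->3.5, |8|->9, |6|->7.5, |4|->5
Step 3: Attach original signs; sum ranks with positive sign and with negative sign.
W+ = 1.5 + 1.5 + 3.5 + 9 + 7.5 + 5 = 28
W- = 6 + 7.5 + 3.5 = 17
(Check: W+ + W- = 45 should equal n(n+1)/2 = 45.)
Step 4: Test statistic W = min(W+, W-) = 17.
Step 5: Ties in |d|, so use the tie-corrected normal approximation.
        E[W] = n(n+1)/4 = 9*10/4 = 22.5.
        Tie groups: |d|=2 (t=2), |d|=3 (t=2), |d|=6 (t=2); sum(t^3 - t) = 18.
        Var[W] = n(n+1)(2n+1)/24 - sum(t^3-t)/48 = 1710/24 - 18/48 = 70.875.
        z = (W - E[W]) / sqrt(Var[W]) = (17 - 22.5) / 8.4187 = -0.6533.
        Two-sided p = 2*Phi(z) = 0.513560.
Step 6: alpha = 0.1. fail to reject H0.

W+ = 28, W- = 17, W = min = 17, p = 0.513560, fail to reject H0.


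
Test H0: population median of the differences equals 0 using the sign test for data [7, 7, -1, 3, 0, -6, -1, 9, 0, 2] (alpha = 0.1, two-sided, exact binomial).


Step 1: Discard zero differences. Original n = 10; n_eff = number of nonzero differences = 8.
Nonzero differences (with sign): +7, +7, -1, +3, -6, -1, +9, +2
Step 2: Count signs: positive = 5, negative = 3.
Step 3: Under H0: P(positive) = 0.5, so the number of positives S ~ Bin(8, 0.5).
Step 4: Two-sided exact p-value = sum of Bin(8,0.5) probabilities at or below the observed probability = 0.726562.
Step 5: alpha = 0.1. fail to reject H0.

n_eff = 8, pos = 5, neg = 3, p = 0.726562, fail to reject H0.


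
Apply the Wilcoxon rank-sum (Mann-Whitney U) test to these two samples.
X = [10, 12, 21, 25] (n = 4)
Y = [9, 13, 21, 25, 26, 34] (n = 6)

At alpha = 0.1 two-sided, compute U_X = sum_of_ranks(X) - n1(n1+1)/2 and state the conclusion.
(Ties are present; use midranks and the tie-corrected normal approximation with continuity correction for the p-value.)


Step 1: Combine and sort all 10 observations; assign midranks.
sorted (value, group): (9,Y), (10,X), (12,X), (13,Y), (21,X), (21,Y), (25,X), (25,Y), (26,Y), (34,Y)
ranks: 9->1, 10->2, 12->3, 13->4, 21->5.5, 21->5.5, 25->7.5, 25->7.5, 26->9, 34->10
Step 2: Rank sum for X: R1 = 2 + 3 + 5.5 + 7.5 = 18.
Step 3: U_X = R1 - n1(n1+1)/2 = 18 - 4*5/2 = 18 - 10 = 8.
       U_Y = n1*n2 - U_X = 24 - 8 = 16.
Step 4: Ties are present, so use the tie-corrected normal approximation (with continuity correction) for the p-value.
Step 5: p-value = 0.452793; compare to alpha = 0.1. fail to reject H0.

U_X = 8, p = 0.452793, fail to reject H0 at alpha = 0.1.


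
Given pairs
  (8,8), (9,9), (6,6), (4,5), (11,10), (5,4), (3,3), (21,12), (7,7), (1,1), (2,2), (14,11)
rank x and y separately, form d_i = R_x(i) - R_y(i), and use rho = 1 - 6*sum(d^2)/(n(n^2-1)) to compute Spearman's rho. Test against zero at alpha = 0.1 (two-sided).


Step 1: Rank x and y separately (midranks; no ties here).
rank(x): 8->8, 9->9, 6->6, 4->4, 11->10, 5->5, 3->3, 21->12, 7->7, 1->1, 2->2, 14->11
rank(y): 8->8, 9->9, 6->6, 5->5, 10->10, 4->4, 3->3, 12->12, 7->7, 1->1, 2->2, 11->11
Step 2: d_i = R_x(i) - R_y(i); compute d_i^2.
  (8-8)^2=0, (9-9)^2=0, (6-6)^2=0, (4-5)^2=1, (10-10)^2=0, (5-4)^2=1, (3-3)^2=0, (12-12)^2=0, (7-7)^2=0, (1-1)^2=0, (2-2)^2=0, (11-11)^2=0
sum(d^2) = 2.
Step 3: rho = 1 - 6*2 / (12*(12^2 - 1)) = 1 - 12/1716 = 0.993007.
Step 4: Under H0, t = rho * sqrt((n-2)/(1-rho^2)) = 26.5990 ~ t(10).
Step 5: Two-sided p-value from the t-distribution with 10 df = 0.000000.
Step 6: alpha = 0.1. reject H0.

rho = 0.9930, p = 0.000000, reject H0 at alpha = 0.1.
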